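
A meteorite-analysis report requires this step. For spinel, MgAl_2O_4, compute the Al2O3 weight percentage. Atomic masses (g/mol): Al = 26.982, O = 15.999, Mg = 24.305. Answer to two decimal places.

71.67 wt%

Formula mass = 142.265 g/mol.
2 Al → 1.0000 mol Al2O3 per formula unit; M(Al2O3) = 101.961, so Al2O3 mass = 101.961 g.
101.961/142.265 × 100 = 71.67 wt%.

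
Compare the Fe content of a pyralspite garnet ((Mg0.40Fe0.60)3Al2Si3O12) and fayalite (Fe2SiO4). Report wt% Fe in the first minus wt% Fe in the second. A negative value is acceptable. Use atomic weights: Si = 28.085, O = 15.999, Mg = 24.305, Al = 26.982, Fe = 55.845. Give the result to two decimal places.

-32.95 percentage points

Fe in (Mg0.40Fe0.60)3Al2Si3O12: molar mass 459.894 g/mol; 1.80×55.845 = 100.521 g → 21.86 wt%.
Fe in Fe2SiO4: molar mass 203.771 g/mol; 2×55.845 = 111.690 g → 54.81 wt%.
Difference = 21.86 − 54.81 = -32.95 percentage points.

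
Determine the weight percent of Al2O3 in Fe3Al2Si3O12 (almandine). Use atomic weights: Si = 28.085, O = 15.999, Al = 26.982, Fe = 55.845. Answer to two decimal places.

M(Fe3Al2Si3O12) = 497.742 g/mol; M(Al2O3) = 101.961 g/mol.
Moles Al2O3 per formula unit = 2 Al ÷ 2 = 1.0000.
Al2O3 fraction = (1.0000 × 101.961) / 497.742 = 101.961/497.742 = 0.2048.

20.48 wt%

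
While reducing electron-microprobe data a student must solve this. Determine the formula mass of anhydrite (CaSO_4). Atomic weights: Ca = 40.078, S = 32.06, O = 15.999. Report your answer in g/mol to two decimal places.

Ca: 1 × 40.078 = 40.0780
S: 1 × 32.06 = 32.0600
O: 4 × 15.999 = 63.9960
Summing the contributions gives the formula mass.

136.13 g/mol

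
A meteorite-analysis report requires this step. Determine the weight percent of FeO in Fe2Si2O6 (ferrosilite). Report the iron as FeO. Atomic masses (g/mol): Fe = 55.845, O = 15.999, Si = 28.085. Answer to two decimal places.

54.46 wt%

M(Fe2Si2O6) = 263.854 g/mol; M(FeO) = 71.844 g/mol.
Moles FeO per formula unit = 2 Fe ÷ 1 = 2.0000.
FeO fraction = (2.0000 × 71.844) / 263.854 = 143.688/263.854 = 0.5446.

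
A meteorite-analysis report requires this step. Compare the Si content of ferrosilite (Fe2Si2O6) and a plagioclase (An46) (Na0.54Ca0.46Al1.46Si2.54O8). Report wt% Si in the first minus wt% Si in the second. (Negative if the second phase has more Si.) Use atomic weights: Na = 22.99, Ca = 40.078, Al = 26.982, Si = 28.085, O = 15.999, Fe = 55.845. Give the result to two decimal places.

-5.17 percentage points

First mineral: 56.170 g Si in 263.854 g formula = 21.29 wt% Si.
Second mineral: 71.336 g Si in 269.572 g formula = 26.46 wt% Si.
21.29% − 26.46% gives a difference of -5.17 percentage points.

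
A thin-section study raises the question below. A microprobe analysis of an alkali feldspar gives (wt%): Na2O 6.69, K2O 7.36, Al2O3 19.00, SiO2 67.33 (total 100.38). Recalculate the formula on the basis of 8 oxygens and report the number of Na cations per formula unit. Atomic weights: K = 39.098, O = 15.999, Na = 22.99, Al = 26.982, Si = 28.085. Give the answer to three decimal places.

0.578 Na apfu

6.69 wt% Na2O ÷ 61.979 g/mol = 0.10794 mol, giving 0.21588 Na and 0.10794 O.
7.36 wt% K2O ÷ 94.195 g/mol = 0.07814 mol, giving 0.15628 K and 0.07814 O.
19.00 wt% Al2O3 ÷ 101.961 g/mol = 0.18635 mol, giving 0.37270 Al and 0.55905 O.
67.33 wt% SiO2 ÷ 60.083 g/mol = 1.12062 mol, giving 1.12062 Si and 2.24124 O.
Oxygen sums to 2.98637; scaling by 8/2.98637 = 2.67884 puts the formula on 8 O.
Na: 0.21588 × 2.67884 = 0.578 atoms per formula unit.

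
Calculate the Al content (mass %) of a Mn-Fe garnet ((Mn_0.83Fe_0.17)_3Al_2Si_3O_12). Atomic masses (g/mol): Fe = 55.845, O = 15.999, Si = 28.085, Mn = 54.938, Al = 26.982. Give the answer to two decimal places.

Molar mass of (Mn_0.83Fe_0.17)_3Al_2Si_3O_12: 2.49·54.938 + 0.51·55.845 + 2·26.982 + 3·28.085 + 12·15.999 = 495.484 g/mol.
Mass of Al per formula unit: 2 × 26.982 = 53.964 g.
Weight fraction Al = 53.964 / 495.484 = 0.1089.

10.89 mass %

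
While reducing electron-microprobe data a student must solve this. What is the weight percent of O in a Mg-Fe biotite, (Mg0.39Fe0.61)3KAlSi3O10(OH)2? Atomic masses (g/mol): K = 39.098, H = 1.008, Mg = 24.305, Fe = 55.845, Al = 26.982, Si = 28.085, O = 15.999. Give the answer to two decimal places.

Formula mass = 1.17×24.305 + 1.83×55.845 + 1×39.098 + 1×26.982 + 3×28.085 + 12×15.999 + 2×1.008 = 474.972 g/mol, of which 191.988 g is O.
So O makes up 191.988/474.972 = 0.4042 of the mass, i.e. 40.42%.

40.42 weight percent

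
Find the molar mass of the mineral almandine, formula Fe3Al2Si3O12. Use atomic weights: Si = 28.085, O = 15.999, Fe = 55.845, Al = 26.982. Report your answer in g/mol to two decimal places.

497.74 g/mol

The formula mass is the sum 3(55.845) + 2(26.982) + 3(28.085) + 12(15.999).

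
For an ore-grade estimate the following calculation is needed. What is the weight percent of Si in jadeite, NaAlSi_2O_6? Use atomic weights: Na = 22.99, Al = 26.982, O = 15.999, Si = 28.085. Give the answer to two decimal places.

27.79 mass %

Formula mass = 1·22.99 + 1·26.982 + 2·28.085 + 6·15.999 = 202.136 g/mol, of which 56.170 g is Si.
So Si makes up 56.170/202.136 = 0.2779 of the mass, i.e. 27.79%.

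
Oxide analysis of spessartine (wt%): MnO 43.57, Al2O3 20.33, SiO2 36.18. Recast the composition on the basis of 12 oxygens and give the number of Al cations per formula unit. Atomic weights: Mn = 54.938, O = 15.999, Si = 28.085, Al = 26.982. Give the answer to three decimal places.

MnO (M=70.937): mol = 0.61421; Mn = 0.61421, O = 0.61421.
Al2O3 (M=101.961): mol = 0.19939; Al = 0.39878, O = 0.59817.
SiO2 (M=60.083): mol = 0.60217; Si = 0.60217, O = 1.20434.
ΣO = 2.41672; factor = 12/ΣO = 4.96541.
Al apfu = 0.39878 × 4.96541 = 1.980.

1.980 Al apfu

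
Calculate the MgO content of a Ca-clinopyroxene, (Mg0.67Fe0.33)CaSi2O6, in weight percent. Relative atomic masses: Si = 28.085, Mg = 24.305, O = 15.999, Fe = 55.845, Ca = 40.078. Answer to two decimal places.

M((Mg0.67Fe0.33)CaSi2O6) = 226.955 g/mol; M(MgO) = 40.304 g/mol.
Moles MgO per formula unit = 0.67 Mg ÷ 1 = 0.6700.
MgO fraction = (0.6700 × 40.304) / 226.955 = 27.004/226.955 = 0.1190.

11.90 wt%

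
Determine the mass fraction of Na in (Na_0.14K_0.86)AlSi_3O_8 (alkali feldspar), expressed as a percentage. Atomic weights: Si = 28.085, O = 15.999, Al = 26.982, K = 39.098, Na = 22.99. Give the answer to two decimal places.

Molar mass of (Na_0.14K_0.86)AlSi_3O_8: 0.14*22.99 + 0.86*39.098 + 1*26.982 + 3*28.085 + 8*15.999 = 276.072 g/mol.
Mass of Na per formula unit: 0.14 × 22.99 = 3.219 g.
Weight fraction Na = 3.219 / 276.072 = 0.0117.

1.17 wt%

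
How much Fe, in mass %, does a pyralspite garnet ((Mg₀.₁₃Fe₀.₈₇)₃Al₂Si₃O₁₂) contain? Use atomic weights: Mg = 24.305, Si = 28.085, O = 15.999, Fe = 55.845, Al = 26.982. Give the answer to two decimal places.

M((Mg₀.₁₃Fe₀.₈₇)₃Al₂Si₃O₁₂) = 485.441 g/mol.
Fe contributes 2.61 × 55.845 = 145.755 g per mole.
145.755/485.441 = 0.3003 → 30.03%.

30.03 mass %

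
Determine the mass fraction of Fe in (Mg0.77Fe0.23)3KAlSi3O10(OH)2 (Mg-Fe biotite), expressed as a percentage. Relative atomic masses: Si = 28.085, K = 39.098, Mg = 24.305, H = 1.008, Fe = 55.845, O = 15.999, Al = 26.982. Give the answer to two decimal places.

Molar mass of (Mg0.77Fe0.23)3KAlSi3O10(OH)2: 2.31·24.305 + 0.69·55.845 + 1·39.098 + 1·26.982 + 3·28.085 + 12·15.999 + 2·1.008 = 439.017 g/mol.
Mass of Fe per formula unit: 0.69 × 55.845 = 38.533 g.
Weight fraction Fe = 38.533 / 439.017 = 0.0878.

8.78 wt%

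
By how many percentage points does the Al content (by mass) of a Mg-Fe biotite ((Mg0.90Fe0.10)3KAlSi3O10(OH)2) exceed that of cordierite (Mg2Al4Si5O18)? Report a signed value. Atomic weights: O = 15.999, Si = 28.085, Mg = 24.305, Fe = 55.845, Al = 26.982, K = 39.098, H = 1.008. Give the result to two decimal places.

-12.13 percentage points

Al in (Mg0.90Fe0.10)3KAlSi3O10(OH)2: molar mass 426.716 g/mol; 1×26.982 = 26.982 g → 6.32 wt%.
Al in Mg2Al4Si5O18: molar mass 584.945 g/mol; 4×26.982 = 107.928 g → 18.45 wt%.
Difference = 6.32 − 18.45 = -12.13 percentage points.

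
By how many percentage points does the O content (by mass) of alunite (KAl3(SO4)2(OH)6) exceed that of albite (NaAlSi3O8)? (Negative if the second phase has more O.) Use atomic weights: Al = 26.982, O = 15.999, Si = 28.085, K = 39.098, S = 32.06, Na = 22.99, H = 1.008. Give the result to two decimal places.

5.27 percentage points

O in KAl3(SO4)2(OH)6: molar mass 414.198 g/mol; 14×15.999 = 223.986 g → 54.08 wt%.
O in NaAlSi3O8: molar mass 262.219 g/mol; 8×15.999 = 127.992 g → 48.81 wt%.
Difference = 54.08 − 48.81 = 5.27 percentage points.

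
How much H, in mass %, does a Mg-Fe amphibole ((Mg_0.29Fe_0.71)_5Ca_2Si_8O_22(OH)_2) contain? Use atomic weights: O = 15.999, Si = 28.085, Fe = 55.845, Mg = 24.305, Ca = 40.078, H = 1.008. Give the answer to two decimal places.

0.22 mass %

Molar mass of (Mg_0.29Fe_0.71)_5Ca_2Si_8O_22(OH)_2: 1.45*24.305 + 3.55*55.845 + 2*40.078 + 8*28.085 + 24*15.999 + 2*1.008 = 924.320 g/mol.
Mass of H per formula unit: 2 × 1.008 = 2.016 g.
Weight fraction H = 2.016 / 924.320 = 0.0022.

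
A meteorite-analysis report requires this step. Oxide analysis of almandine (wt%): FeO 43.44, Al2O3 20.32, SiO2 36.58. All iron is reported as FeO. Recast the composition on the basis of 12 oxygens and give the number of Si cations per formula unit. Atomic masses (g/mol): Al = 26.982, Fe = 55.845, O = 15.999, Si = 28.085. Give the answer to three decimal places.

3.019 Si apfu

FeO (M=71.844): mol = 0.60464; Fe = 0.60464, O = 0.60464.
Al2O3 (M=101.961): mol = 0.19929; Al = 0.39858, O = 0.59787.
SiO2 (M=60.083): mol = 0.60882; Si = 0.60882, O = 1.21764.
ΣO = 2.42015; factor = 12/ΣO = 4.95837.
Si apfu = 0.60882 × 4.95837 = 3.019.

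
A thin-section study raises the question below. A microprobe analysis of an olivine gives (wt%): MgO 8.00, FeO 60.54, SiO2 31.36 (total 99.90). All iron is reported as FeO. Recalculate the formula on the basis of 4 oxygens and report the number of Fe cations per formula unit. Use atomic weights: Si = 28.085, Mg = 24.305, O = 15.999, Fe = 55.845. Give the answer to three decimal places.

1.617 Fe apfu

MgO: 8.00/40.304 = 0.19849 mol → 0.19849 mol Mg, 0.19849 mol O.
FeO: 60.54/71.844 = 0.84266 mol → 0.84266 mol Fe, 0.84266 mol O.
SiO2: 31.36/60.083 = 0.52194 mol → 0.52194 mol Si, 1.04388 mol O.
Total oxygen = 2.08503 mol. Normalization factor = 4/2.08503 = 1.91844.
Fe per 4 O = 0.84266 × 1.91844 = 1.617.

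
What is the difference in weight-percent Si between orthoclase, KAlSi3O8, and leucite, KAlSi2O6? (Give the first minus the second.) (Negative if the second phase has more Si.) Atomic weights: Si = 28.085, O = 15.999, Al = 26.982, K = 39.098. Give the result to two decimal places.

Si in KAlSi3O8: molar mass 278.327 g/mol; 3×28.085 = 84.255 g → 30.27 wt%.
Si in KAlSi2O6: molar mass 218.244 g/mol; 2×28.085 = 56.170 g → 25.74 wt%.
Difference = 30.27 − 25.74 = 4.53 percentage points.

4.53 percentage points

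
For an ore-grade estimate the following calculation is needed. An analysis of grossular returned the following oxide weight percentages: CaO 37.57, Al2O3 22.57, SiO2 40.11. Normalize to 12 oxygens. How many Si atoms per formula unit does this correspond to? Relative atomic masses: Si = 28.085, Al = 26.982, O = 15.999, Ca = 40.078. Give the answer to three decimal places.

3.001 Si apfu

CaO (M=56.077): mol = 0.66997; Ca = 0.66997, O = 0.66997.
Al2O3 (M=101.961): mol = 0.22136; Al = 0.44272, O = 0.66408.
SiO2 (M=60.083): mol = 0.66758; Si = 0.66758, O = 1.33516.
ΣO = 2.66921; factor = 12/ΣO = 4.49571.
Si apfu = 0.66758 × 4.49571 = 3.001.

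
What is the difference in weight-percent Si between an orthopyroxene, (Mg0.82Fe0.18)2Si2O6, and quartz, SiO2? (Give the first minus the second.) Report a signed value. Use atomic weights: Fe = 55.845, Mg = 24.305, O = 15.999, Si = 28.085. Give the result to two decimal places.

Si in (Mg0.82Fe0.18)2Si2O6: molar mass 212.128 g/mol; 2×28.085 = 56.170 g → 26.48 wt%.
Si in SiO2: molar mass 60.083 g/mol; 1×28.085 = 28.085 g → 46.74 wt%.
Difference = 26.48 − 46.74 = -20.26 percentage points.

-20.26 percentage points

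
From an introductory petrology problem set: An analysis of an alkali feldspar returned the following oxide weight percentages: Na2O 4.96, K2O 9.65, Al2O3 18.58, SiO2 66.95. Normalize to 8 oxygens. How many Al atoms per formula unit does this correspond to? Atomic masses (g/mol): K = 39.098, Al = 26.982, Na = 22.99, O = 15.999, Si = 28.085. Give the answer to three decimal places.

0.986 Al apfu

Na2O (M=61.979): mol = 0.08003; Na = 0.16006, O = 0.08003.
K2O (M=94.195): mol = 0.10245; K = 0.20490, O = 0.10245.
Al2O3 (M=101.961): mol = 0.18223; Al = 0.36446, O = 0.54669.
SiO2 (M=60.083): mol = 1.11429; Si = 1.11429, O = 2.22858.
ΣO = 2.95775; factor = 8/ΣO = 2.70476.
Al apfu = 0.36446 × 2.70476 = 0.986.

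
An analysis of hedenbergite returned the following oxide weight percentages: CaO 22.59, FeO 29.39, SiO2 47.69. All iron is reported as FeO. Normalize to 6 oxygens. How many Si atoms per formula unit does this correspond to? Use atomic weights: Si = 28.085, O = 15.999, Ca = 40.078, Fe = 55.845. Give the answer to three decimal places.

CaO (M=56.077): mol = 0.40284; Ca = 0.40284, O = 0.40284.
FeO (M=71.844): mol = 0.40908; Fe = 0.40908, O = 0.40908.
SiO2 (M=60.083): mol = 0.79374; Si = 0.79374, O = 1.58748.
ΣO = 2.39940; factor = 6/ΣO = 2.50063.
Si apfu = 0.79374 × 2.50063 = 1.985.

1.985 Si apfu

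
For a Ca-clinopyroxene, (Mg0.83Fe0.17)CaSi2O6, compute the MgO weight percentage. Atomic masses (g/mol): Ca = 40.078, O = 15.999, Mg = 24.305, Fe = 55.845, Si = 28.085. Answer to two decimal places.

Molar mass of (Mg0.83Fe0.17)CaSi2O6 = 0.83·24.305 + 0.17·55.845 + 1·40.078 + 2·28.085 + 6·15.999 = 221.909 g/mol.
Each formula unit contains 0.83 Mg, equivalent to 0.83/1 = 0.8300 mol MgO.
M(MgO) = 1×24.305 + 1×15.999 = 40.304 g/mol.
Mass of MgO per formula unit = 0.8300 × 40.304 = 33.452 g.
MgO wt% = 33.452 / 221.909 × 100 = 15.07%.

15.07 wt%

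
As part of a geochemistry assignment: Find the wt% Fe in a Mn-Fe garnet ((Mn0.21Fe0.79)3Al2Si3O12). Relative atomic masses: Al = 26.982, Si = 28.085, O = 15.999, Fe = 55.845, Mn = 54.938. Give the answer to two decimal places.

26.62 wt%

Molar mass of (Mn0.21Fe0.79)3Al2Si3O12: 0.63·54.938 + 2.37·55.845 + 2·26.982 + 3·28.085 + 12·15.999 = 497.171 g/mol.
Mass of Fe per formula unit: 2.37 × 55.845 = 132.353 g.
Weight fraction Fe = 132.353 / 497.171 = 0.2662.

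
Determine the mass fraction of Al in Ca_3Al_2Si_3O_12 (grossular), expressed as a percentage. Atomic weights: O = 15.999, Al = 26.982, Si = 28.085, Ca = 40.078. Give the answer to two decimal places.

11.98 weight percent

M(Ca_3Al_2Si_3O_12) = 450.441 g/mol.
Al contributes 2 × 26.982 = 53.964 g per mole.
53.964/450.441 = 0.1198 → 11.98%.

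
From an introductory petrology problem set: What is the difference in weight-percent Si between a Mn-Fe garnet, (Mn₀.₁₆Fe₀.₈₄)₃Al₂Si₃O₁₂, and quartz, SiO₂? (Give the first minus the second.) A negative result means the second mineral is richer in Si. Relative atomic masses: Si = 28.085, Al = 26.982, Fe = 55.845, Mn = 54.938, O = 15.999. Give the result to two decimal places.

M((Mn₀.₁₆Fe₀.₈₄)₃Al₂Si₃O₁₂) = 497.307 g/mol, so wt% Si = 84.255/497.307 × 100 = 16.94%.
M(SiO₂) = 60.083 g/mol, so wt% Si = 28.085/60.083 × 100 = 46.74%.
16.94 − 46.74 = -29.80 pp.

-29.80 percentage points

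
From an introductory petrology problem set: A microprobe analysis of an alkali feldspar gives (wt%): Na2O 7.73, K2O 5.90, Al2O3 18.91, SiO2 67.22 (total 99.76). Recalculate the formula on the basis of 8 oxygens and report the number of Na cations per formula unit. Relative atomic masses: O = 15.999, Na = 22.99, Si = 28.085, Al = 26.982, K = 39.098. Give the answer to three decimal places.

0.669 Na apfu

Na2O (M=61.979): mol = 0.12472; Na = 0.24944, O = 0.12472.
K2O (M=94.195): mol = 0.06264; K = 0.12528, O = 0.06264.
Al2O3 (M=101.961): mol = 0.18546; Al = 0.37092, O = 0.55638.
SiO2 (M=60.083): mol = 1.11879; Si = 1.11879, O = 2.23758.
ΣO = 2.98132; factor = 8/ΣO = 2.68338.
Na apfu = 0.24944 × 2.68338 = 0.669.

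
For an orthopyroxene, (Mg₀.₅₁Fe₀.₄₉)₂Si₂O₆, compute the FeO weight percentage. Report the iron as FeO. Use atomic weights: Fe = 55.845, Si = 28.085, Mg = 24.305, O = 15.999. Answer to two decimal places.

Formula mass = 231.683 g/mol.
0.98 Fe → 0.9800 mol FeO per formula unit; M(FeO) = 71.844, so FeO mass = 70.407 g.
70.407/231.683 × 100 = 30.39 wt%.

30.39 wt%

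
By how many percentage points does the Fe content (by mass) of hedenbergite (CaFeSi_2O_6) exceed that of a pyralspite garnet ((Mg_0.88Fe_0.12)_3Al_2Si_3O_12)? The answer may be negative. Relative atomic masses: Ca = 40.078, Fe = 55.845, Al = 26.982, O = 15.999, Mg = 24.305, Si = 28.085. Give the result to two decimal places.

17.66 percentage points

M(CaFeSi_2O_6) = 248.087 g/mol, so wt% Fe = 55.845/248.087 × 100 = 22.51%.
M((Mg_0.88Fe_0.12)_3Al_2Si_3O_12) = 414.476 g/mol, so wt% Fe = 20.104/414.476 × 100 = 4.85%.
22.51 − 4.85 = 17.66 pp.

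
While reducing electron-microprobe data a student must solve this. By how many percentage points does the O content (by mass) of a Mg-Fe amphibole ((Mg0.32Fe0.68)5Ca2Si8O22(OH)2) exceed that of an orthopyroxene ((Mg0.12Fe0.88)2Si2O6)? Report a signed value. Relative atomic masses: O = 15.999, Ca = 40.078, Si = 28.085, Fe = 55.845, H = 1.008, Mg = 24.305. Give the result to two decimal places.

First mineral: 383.976 g O in 919.589 g formula = 41.76 wt% O.
Second mineral: 95.994 g O in 256.284 g formula = 37.46 wt% O.
41.76% − 37.46% gives a difference of 4.30 percentage points.

4.30 percentage points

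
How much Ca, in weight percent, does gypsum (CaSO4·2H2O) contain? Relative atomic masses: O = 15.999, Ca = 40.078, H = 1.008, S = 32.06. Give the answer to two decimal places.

23.28 weight percent

Formula mass = 1·40.078 + 1·32.06 + 6·15.999 + 4·1.008 = 172.164 g/mol, of which 40.078 g is Ca.
So Ca makes up 40.078/172.164 = 0.2328 of the mass, i.e. 23.28%.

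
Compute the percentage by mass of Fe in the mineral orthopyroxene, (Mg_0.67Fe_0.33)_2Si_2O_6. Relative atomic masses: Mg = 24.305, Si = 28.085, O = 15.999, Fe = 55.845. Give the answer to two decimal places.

16.63 wt%

M((Mg_0.67Fe_0.33)_2Si_2O_6) = 221.590 g/mol.
Fe contributes 0.66 × 55.845 = 36.858 g per mole.
36.858/221.590 = 0.1663 → 16.63%.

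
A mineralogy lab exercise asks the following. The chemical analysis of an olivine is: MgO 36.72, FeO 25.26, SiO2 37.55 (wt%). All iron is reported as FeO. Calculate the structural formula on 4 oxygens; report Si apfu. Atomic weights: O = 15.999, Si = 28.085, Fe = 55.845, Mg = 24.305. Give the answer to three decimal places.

0.995 Si apfu

MgO (M=40.304): mol = 0.91108; Mg = 0.91108, O = 0.91108.
FeO (M=71.844): mol = 0.35160; Fe = 0.35160, O = 0.35160.
SiO2 (M=60.083): mol = 0.62497; Si = 0.62497, O = 1.24994.
ΣO = 2.51262; factor = 4/ΣO = 1.59196.
Si apfu = 0.62497 × 1.59196 = 0.995.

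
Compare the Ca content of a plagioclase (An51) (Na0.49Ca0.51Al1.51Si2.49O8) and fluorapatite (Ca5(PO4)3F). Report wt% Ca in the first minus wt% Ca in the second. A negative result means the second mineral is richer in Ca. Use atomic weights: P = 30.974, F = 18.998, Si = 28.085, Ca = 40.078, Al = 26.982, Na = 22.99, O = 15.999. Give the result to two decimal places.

First mineral: 20.440 g Ca in 270.371 g formula = 7.56 wt% Ca.
Second mineral: 200.390 g Ca in 504.298 g formula = 39.74 wt% Ca.
7.56% − 39.74% gives a difference of -32.18 percentage points.

-32.18 percentage points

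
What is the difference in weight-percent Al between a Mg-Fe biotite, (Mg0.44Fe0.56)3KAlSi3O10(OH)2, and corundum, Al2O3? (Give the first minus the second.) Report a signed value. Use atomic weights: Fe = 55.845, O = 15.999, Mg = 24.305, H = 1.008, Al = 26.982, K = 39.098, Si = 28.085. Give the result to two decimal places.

M((Mg0.44Fe0.56)3KAlSi3O10(OH)2) = 470.241 g/mol, so wt% Al = 26.982/470.241 × 100 = 5.74%.
M(Al2O3) = 101.961 g/mol, so wt% Al = 53.964/101.961 × 100 = 52.93%.
5.74 − 52.93 = -47.19 pp.

-47.19 percentage points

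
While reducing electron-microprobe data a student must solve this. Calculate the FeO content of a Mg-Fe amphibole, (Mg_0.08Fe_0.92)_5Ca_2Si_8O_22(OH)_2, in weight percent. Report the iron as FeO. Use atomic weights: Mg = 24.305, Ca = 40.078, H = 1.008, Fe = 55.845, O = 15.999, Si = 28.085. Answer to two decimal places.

34.52 wt%

Molar mass of (Mg_0.08Fe_0.92)_5Ca_2Si_8O_22(OH)_2 = 0.40·24.305 + 4.60·55.845 + 2·40.078 + 8·28.085 + 24·15.999 + 2·1.008 = 957.437 g/mol.
Each formula unit contains 4.60 Fe, equivalent to 4.60/1 = 4.6000 mol FeO.
M(FeO) = 1×55.845 + 1×15.999 = 71.844 g/mol.
Mass of FeO per formula unit = 4.6000 × 71.844 = 330.482 g.
FeO wt% = 330.482 / 957.437 × 100 = 34.52%.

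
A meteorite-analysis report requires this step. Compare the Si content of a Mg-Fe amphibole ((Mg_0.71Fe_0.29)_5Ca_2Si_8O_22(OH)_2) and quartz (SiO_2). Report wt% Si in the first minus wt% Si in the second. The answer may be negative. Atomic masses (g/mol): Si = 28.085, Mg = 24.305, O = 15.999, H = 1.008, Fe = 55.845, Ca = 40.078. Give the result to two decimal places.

Si in (Mg_0.71Fe_0.29)_5Ca_2Si_8O_22(OH)_2: molar mass 858.086 g/mol; 8×28.085 = 224.680 g → 26.18 wt%.
Si in SiO_2: molar mass 60.083 g/mol; 1×28.085 = 28.085 g → 46.74 wt%.
Difference = 26.18 − 46.74 = -20.56 percentage points.

-20.56 percentage points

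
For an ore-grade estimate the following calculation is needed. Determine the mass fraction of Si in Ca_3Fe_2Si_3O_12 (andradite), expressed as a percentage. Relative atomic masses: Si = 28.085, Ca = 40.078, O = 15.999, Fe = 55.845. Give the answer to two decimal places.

Molar mass of Ca_3Fe_2Si_3O_12: 3·40.078 + 2·55.845 + 3·28.085 + 12·15.999 = 508.167 g/mol.
Mass of Si per formula unit: 3 × 28.085 = 84.255 g.
Weight fraction Si = 84.255 / 508.167 = 0.1658.

16.58 weight percent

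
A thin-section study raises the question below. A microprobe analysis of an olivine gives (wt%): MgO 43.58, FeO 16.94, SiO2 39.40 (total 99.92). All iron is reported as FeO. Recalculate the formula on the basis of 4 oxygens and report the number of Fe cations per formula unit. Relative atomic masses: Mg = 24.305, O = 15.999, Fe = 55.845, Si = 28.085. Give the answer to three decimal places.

0.359 Fe apfu

MgO: 43.58/40.304 = 1.08128 mol → 1.08128 mol Mg, 1.08128 mol O.
FeO: 16.94/71.844 = 0.23579 mol → 0.23579 mol Fe, 0.23579 mol O.
SiO2: 39.40/60.083 = 0.65576 mol → 0.65576 mol Si, 1.31152 mol O.
Total oxygen = 2.62859 mol. Normalization factor = 4/2.62859 = 1.52173.
Fe per 4 O = 0.23579 × 1.52173 = 0.359.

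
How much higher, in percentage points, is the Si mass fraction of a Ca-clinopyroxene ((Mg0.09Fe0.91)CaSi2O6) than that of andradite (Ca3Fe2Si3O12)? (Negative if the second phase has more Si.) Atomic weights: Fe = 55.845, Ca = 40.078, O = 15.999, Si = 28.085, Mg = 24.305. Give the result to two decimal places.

6.32 percentage points

Si in (Mg0.09Fe0.91)CaSi2O6: molar mass 245.248 g/mol; 2×28.085 = 56.170 g → 22.90 wt%.
Si in Ca3Fe2Si3O12: molar mass 508.167 g/mol; 3×28.085 = 84.255 g → 16.58 wt%.
Difference = 22.90 − 16.58 = 6.32 percentage points.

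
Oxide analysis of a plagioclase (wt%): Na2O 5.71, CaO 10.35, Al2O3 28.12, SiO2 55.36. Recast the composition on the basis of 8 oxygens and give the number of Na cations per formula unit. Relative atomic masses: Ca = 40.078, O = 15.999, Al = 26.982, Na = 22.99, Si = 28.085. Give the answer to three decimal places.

5.71 wt% Na2O ÷ 61.979 g/mol = 0.09213 mol, giving 0.18426 Na and 0.09213 O.
10.35 wt% CaO ÷ 56.077 g/mol = 0.18457 mol, giving 0.18457 Ca and 0.18457 O.
28.12 wt% Al2O3 ÷ 101.961 g/mol = 0.27579 mol, giving 0.55158 Al and 0.82737 O.
55.36 wt% SiO2 ÷ 60.083 g/mol = 0.92139 mol, giving 0.92139 Si and 1.84278 O.
Oxygen sums to 2.94685; scaling by 8/2.94685 = 2.71476 puts the formula on 8 O.
Na: 0.18426 × 2.71476 = 0.500 atoms per formula unit.

0.500 Na apfu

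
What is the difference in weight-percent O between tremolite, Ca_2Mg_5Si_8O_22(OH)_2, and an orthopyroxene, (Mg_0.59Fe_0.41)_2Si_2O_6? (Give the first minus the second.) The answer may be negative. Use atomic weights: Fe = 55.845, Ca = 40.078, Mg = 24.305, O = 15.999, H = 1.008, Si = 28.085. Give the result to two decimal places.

4.91 percentage points

O in Ca_2Mg_5Si_8O_22(OH)_2: molar mass 812.353 g/mol; 24×15.999 = 383.976 g → 47.27 wt%.
O in (Mg_0.59Fe_0.41)_2Si_2O_6: molar mass 226.637 g/mol; 6×15.999 = 95.994 g → 42.36 wt%.
Difference = 47.27 − 42.36 = 4.91 percentage points.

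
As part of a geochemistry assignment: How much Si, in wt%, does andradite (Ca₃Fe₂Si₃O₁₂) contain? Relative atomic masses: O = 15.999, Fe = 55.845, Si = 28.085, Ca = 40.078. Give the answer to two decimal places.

Formula mass = 3*40.078 + 2*55.845 + 3*28.085 + 12*15.999 = 508.167 g/mol, of which 84.255 g is Si.
So Si makes up 84.255/508.167 = 0.1658 of the mass, i.e. 16.58%.

16.58 wt%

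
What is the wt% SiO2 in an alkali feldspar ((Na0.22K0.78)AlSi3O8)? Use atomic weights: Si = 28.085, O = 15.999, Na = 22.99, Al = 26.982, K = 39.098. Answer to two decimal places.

Formula mass = 274.783 g/mol.
3 Si → 3.0000 mol SiO2 per formula unit; M(SiO2) = 60.083, so SiO2 mass = 180.249 g.
180.249/274.783 × 100 = 65.60 wt%.

65.60 wt%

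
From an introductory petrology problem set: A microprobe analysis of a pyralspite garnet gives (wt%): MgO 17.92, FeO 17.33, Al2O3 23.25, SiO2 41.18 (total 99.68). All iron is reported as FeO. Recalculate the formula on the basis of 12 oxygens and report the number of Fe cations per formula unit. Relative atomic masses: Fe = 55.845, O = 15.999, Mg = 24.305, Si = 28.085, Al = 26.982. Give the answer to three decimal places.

1.056 Fe apfu

17.92 wt% MgO ÷ 40.304 g/mol = 0.44462 mol, giving 0.44462 Mg and 0.44462 O.
17.33 wt% FeO ÷ 71.844 g/mol = 0.24122 mol, giving 0.24122 Fe and 0.24122 O.
23.25 wt% Al2O3 ÷ 101.961 g/mol = 0.22803 mol, giving 0.45606 Al and 0.68409 O.
41.18 wt% SiO2 ÷ 60.083 g/mol = 0.68539 mol, giving 0.68539 Si and 1.37078 O.
Oxygen sums to 2.74071; scaling by 12/2.74071 = 4.37843 puts the formula on 12 O.
Fe: 0.24122 × 4.37843 = 1.056 atoms per formula unit.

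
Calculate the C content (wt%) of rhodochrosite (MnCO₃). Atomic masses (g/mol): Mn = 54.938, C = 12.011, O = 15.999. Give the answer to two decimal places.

10.45 wt%

M(MnCO₃) = 114.946 g/mol.
C contributes 1 × 12.011 = 12.011 g per mole.
12.011/114.946 = 0.1045 → 10.45%.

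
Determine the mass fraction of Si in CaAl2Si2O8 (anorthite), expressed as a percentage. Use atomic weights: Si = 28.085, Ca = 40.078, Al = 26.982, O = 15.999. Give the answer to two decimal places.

Molar mass of CaAl2Si2O8: 1×40.078 + 2×26.982 + 2×28.085 + 8×15.999 = 278.204 g/mol.
Mass of Si per formula unit: 2 × 28.085 = 56.170 g.
Weight fraction Si = 56.170 / 278.204 = 0.2019.

20.19 weight percent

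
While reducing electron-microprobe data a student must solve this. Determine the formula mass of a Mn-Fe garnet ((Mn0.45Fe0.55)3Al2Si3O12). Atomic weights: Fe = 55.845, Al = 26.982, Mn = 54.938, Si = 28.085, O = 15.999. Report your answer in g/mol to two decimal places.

496.52 g/mol

M = 1.35*54.938 + 1.65*55.845 + 2*26.982 + 3*28.085 + 12*15.999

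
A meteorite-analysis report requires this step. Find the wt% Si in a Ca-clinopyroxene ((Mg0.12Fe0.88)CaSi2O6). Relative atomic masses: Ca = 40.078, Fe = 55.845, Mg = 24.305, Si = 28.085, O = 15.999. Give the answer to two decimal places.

Molar mass of (Mg0.12Fe0.88)CaSi2O6: 0.12*24.305 + 0.88*55.845 + 1*40.078 + 2*28.085 + 6*15.999 = 244.302 g/mol.
Mass of Si per formula unit: 2 × 28.085 = 56.170 g.
Weight fraction Si = 56.170 / 244.302 = 0.2299.

22.99 mass %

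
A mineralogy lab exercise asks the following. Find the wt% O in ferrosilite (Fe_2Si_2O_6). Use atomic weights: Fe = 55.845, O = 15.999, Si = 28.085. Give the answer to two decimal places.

M(Fe_2Si_2O_6) = 263.854 g/mol.
O contributes 6 × 15.999 = 95.994 g per mole.
95.994/263.854 = 0.3638 → 36.38%.

36.38 wt%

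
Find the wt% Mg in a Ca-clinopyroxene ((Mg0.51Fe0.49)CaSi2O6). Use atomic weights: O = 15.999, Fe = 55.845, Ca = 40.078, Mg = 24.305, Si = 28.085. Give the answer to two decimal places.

Molar mass of (Mg0.51Fe0.49)CaSi2O6: 0.51×24.305 + 0.49×55.845 + 1×40.078 + 2×28.085 + 6×15.999 = 232.002 g/mol.
Mass of Mg per formula unit: 0.51 × 24.305 = 12.396 g.
Weight fraction Mg = 12.396 / 232.002 = 0.0534.

5.34 mass %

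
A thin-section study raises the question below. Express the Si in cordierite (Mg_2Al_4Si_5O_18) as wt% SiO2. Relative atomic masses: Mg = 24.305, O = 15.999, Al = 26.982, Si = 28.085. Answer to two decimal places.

Molar mass of Mg_2Al_4Si_5O_18 = 2×24.305 + 4×26.982 + 5×28.085 + 18×15.999 = 584.945 g/mol.
Each formula unit contains 5 Si, equivalent to 5/1 = 5.0000 mol SiO2.
M(SiO2) = 1×28.085 + 2×15.999 = 60.083 g/mol.
Mass of SiO2 per formula unit = 5.0000 × 60.083 = 300.415 g.
SiO2 wt% = 300.415 / 584.945 × 100 = 51.36%.

51.36 wt%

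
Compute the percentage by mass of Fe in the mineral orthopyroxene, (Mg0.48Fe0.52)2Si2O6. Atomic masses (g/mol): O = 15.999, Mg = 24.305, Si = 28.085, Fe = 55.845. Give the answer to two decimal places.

24.87 wt%

M((Mg0.48Fe0.52)2Si2O6) = 233.576 g/mol.
Fe contributes 1.04 × 55.845 = 58.079 g per mole.
58.079/233.576 = 0.2487 → 24.87%.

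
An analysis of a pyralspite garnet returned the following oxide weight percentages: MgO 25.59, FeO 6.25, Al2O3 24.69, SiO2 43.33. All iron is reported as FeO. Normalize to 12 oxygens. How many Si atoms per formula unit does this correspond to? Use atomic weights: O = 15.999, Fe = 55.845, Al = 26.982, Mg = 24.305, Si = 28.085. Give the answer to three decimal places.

MgO (M=40.304): mol = 0.63492; Mg = 0.63492, O = 0.63492.
FeO (M=71.844): mol = 0.08699; Fe = 0.08699, O = 0.08699.
Al2O3 (M=101.961): mol = 0.24215; Al = 0.48430, O = 0.72645.
SiO2 (M=60.083): mol = 0.72117; Si = 0.72117, O = 1.44234.
ΣO = 2.89070; factor = 12/ΣO = 4.15124.
Si apfu = 0.72117 × 4.15124 = 2.994.

2.994 Si apfu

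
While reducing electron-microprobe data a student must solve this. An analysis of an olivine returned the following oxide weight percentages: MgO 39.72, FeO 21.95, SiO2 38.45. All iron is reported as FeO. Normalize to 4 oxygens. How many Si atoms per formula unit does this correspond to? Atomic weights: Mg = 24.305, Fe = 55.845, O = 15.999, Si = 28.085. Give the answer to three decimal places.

MgO: 39.72/40.304 = 0.98551 mol → 0.98551 mol Mg, 0.98551 mol O.
FeO: 21.95/71.844 = 0.30552 mol → 0.30552 mol Fe, 0.30552 mol O.
SiO2: 38.45/60.083 = 0.63995 mol → 0.63995 mol Si, 1.27990 mol O.
Total oxygen = 2.57093 mol. Normalization factor = 4/2.57093 = 1.55586.
Si per 4 O = 0.63995 × 1.55586 = 0.996.

0.996 Si apfu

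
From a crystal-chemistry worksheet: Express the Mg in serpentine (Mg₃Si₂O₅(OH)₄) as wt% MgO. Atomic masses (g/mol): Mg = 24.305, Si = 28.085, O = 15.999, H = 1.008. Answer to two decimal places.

43.63 wt%

Formula mass = 277.108 g/mol.
3 Mg → 3.0000 mol MgO per formula unit; M(MgO) = 40.304, so MgO mass = 120.912 g.
120.912/277.108 × 100 = 43.63 wt%.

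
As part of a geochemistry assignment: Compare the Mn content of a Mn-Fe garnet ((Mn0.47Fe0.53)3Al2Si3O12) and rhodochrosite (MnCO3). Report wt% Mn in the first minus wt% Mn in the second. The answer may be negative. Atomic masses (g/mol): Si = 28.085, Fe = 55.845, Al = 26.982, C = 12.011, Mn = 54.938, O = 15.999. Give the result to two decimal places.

-32.19 percentage points

First mineral: 77.463 g Mn in 496.463 g formula = 15.60 wt% Mn.
Second mineral: 54.938 g Mn in 114.946 g formula = 47.79 wt% Mn.
15.60% − 47.79% gives a difference of -32.19 percentage points.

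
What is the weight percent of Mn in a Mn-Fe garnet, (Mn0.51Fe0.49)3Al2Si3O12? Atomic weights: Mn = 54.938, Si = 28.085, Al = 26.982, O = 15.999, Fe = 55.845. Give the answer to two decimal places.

Formula mass = 1.53·54.938 + 1.47·55.845 + 2·26.982 + 3·28.085 + 12·15.999 = 496.354 g/mol, of which 84.055 g is Mn.
So Mn makes up 84.055/496.354 = 0.1693 of the mass, i.e. 16.93%.

16.93 wt%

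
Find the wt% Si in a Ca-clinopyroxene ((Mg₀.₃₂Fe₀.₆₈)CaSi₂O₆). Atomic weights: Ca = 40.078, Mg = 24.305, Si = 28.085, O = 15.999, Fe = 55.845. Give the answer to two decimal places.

23.60 mass %

Molar mass of (Mg₀.₃₂Fe₀.₆₈)CaSi₂O₆: 0.32×24.305 + 0.68×55.845 + 1×40.078 + 2×28.085 + 6×15.999 = 237.994 g/mol.
Mass of Si per formula unit: 2 × 28.085 = 56.170 g.
Weight fraction Si = 56.170 / 237.994 = 0.2360.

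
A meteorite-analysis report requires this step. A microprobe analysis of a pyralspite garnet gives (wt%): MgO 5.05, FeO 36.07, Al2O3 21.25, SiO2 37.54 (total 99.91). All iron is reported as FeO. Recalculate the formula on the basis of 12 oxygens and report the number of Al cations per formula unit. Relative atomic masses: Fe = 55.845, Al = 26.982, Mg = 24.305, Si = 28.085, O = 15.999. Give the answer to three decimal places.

MgO: 5.05/40.304 = 0.12530 mol → 0.12530 mol Mg, 0.12530 mol O.
FeO: 36.07/71.844 = 0.50206 mol → 0.50206 mol Fe, 0.50206 mol O.
Al2O3: 21.25/101.961 = 0.20841 mol → 0.41682 mol Al, 0.62523 mol O.
SiO2: 37.54/60.083 = 0.62480 mol → 0.62480 mol Si, 1.24960 mol O.
Total oxygen = 2.50219 mol. Normalization factor = 12/2.50219 = 4.79580.
Al per 12 O = 0.41682 × 4.79580 = 1.999.

1.999 Al apfu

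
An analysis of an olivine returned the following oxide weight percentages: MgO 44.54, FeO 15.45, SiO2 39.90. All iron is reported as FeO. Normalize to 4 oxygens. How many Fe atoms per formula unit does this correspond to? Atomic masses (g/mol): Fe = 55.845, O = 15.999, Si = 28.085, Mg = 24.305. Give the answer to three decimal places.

0.325 Fe apfu

MgO: 44.54/40.304 = 1.10510 mol → 1.10510 mol Mg, 1.10510 mol O.
FeO: 15.45/71.844 = 0.21505 mol → 0.21505 mol Fe, 0.21505 mol O.
SiO2: 39.90/60.083 = 0.66408 mol → 0.66408 mol Si, 1.32816 mol O.
Total oxygen = 2.64831 mol. Normalization factor = 4/2.64831 = 1.51040.
Fe per 4 O = 0.21505 × 1.51040 = 0.325.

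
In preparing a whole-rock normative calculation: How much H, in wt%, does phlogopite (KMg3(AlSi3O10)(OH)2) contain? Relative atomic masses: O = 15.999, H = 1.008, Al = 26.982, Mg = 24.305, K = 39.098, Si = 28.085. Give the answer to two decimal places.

0.48 wt%

M(KMg3(AlSi3O10)(OH)2) = 417.254 g/mol.
H contributes 2 × 1.008 = 2.016 g per mole.
2.016/417.254 = 0.0048 → 0.48%.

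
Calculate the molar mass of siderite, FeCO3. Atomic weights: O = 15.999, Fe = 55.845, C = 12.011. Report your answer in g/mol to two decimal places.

Fe: 1 × 55.845 = 55.8450
C: 1 × 12.011 = 12.0110
O: 3 × 15.999 = 47.9970
Summing the contributions gives the formula mass.

115.85 g/mol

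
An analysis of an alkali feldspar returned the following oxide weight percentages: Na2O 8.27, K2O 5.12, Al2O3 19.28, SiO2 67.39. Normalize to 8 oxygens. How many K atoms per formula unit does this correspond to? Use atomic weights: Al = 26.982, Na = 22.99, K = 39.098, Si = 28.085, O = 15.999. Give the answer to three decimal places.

Na2O: 8.27/61.979 = 0.13343 mol → 0.26686 mol Na, 0.13343 mol O.
K2O: 5.12/94.195 = 0.05436 mol → 0.10872 mol K, 0.05436 mol O.
Al2O3: 19.28/101.961 = 0.18909 mol → 0.37818 mol Al, 0.56727 mol O.
SiO2: 67.39/60.083 = 1.12162 mol → 1.12162 mol Si, 2.24324 mol O.
Total oxygen = 2.99830 mol. Normalization factor = 8/2.99830 = 2.66818.
K per 8 O = 0.10872 × 2.66818 = 0.290.

0.290 K apfu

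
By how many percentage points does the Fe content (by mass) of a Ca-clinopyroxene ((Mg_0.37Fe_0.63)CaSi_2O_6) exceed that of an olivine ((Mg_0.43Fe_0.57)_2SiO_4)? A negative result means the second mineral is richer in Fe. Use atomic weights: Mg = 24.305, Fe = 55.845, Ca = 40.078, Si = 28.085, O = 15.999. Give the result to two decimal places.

First mineral: 35.182 g Fe in 236.417 g formula = 14.88 wt% Fe.
Second mineral: 63.663 g Fe in 176.647 g formula = 36.04 wt% Fe.
14.88% − 36.04% gives a difference of -21.16 percentage points.

-21.16 percentage points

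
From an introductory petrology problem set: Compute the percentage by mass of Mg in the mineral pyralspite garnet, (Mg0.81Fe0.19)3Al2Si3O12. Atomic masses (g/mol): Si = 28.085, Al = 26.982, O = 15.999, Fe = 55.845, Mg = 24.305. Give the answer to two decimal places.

M((Mg0.81Fe0.19)3Al2Si3O12) = 421.100 g/mol.
Mg contributes 2.43 × 24.305 = 59.061 g per mole.
59.061/421.100 = 0.1403 → 14.03%.

14.03 weight percent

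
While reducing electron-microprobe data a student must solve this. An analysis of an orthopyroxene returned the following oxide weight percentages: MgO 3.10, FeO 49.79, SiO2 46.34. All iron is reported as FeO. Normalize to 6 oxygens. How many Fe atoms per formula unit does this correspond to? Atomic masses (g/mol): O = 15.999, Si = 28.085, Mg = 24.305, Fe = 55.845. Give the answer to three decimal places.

1.798 Fe apfu

MgO (M=40.304): mol = 0.07692; Mg = 0.07692, O = 0.07692.
FeO (M=71.844): mol = 0.69303; Fe = 0.69303, O = 0.69303.
SiO2 (M=60.083): mol = 0.77127; Si = 0.77127, O = 1.54254.
ΣO = 2.31249; factor = 6/ΣO = 2.59461.
Fe apfu = 0.69303 × 2.59461 = 1.798.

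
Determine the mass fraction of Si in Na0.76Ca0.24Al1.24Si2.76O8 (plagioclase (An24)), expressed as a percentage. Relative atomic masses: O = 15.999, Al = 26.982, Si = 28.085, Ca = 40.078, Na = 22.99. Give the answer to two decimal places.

M(Na0.76Ca0.24Al1.24Si2.76O8) = 266.055 g/mol.
Si contributes 2.76 × 28.085 = 77.515 g per mole.
77.515/266.055 = 0.2913 → 29.13%.

29.13 mass %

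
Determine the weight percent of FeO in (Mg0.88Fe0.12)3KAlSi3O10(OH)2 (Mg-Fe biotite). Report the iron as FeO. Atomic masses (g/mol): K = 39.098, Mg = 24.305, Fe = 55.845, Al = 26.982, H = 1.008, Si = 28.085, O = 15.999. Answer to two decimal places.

6.03 wt%

Formula mass = 428.608 g/mol.
0.36 Fe → 0.3600 mol FeO per formula unit; M(FeO) = 71.844, so FeO mass = 25.864 g.
25.864/428.608 × 100 = 6.03 wt%.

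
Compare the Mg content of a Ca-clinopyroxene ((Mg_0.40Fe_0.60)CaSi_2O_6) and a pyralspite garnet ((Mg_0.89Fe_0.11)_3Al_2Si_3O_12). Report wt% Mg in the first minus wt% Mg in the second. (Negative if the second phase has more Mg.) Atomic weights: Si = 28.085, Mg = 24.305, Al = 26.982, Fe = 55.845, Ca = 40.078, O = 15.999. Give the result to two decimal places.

First mineral: 9.722 g Mg in 235.471 g formula = 4.13 wt% Mg.
Second mineral: 64.894 g Mg in 413.530 g formula = 15.69 wt% Mg.
4.13% − 15.69% gives a difference of -11.56 percentage points.

-11.56 percentage points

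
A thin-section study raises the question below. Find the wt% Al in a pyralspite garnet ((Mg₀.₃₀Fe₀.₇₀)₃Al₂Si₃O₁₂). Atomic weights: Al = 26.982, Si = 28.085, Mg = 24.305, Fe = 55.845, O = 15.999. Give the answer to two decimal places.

11.50 mass %

Formula mass = 0.90·24.305 + 2.10·55.845 + 2·26.982 + 3·28.085 + 12·15.999 = 469.356 g/mol, of which 53.964 g is Al.
So Al makes up 53.964/469.356 = 0.1150 of the mass, i.e. 11.50%.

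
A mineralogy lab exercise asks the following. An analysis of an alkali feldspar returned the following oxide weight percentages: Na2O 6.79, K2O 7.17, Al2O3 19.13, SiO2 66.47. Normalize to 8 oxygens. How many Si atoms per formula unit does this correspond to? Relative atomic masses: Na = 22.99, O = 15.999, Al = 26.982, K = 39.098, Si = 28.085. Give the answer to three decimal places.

2.989 Si apfu

Na2O (M=61.979): mol = 0.10955; Na = 0.21910, O = 0.10955.
K2O (M=94.195): mol = 0.07612; K = 0.15224, O = 0.07612.
Al2O3 (M=101.961): mol = 0.18762; Al = 0.37524, O = 0.56286.
SiO2 (M=60.083): mol = 1.10630; Si = 1.10630, O = 2.21260.
ΣO = 2.96113; factor = 8/ΣO = 2.70167.
Si apfu = 1.10630 × 2.70167 = 2.989.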